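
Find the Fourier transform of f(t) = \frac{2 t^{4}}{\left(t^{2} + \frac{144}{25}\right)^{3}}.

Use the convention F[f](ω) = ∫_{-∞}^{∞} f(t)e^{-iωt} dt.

F(ω) = \frac{\pi \left(48 \omega^{2} - 100 \left|{\omega}\right| + 25\right) e^{- \frac{12 \left|{\omega}\right|}{5}}}{80}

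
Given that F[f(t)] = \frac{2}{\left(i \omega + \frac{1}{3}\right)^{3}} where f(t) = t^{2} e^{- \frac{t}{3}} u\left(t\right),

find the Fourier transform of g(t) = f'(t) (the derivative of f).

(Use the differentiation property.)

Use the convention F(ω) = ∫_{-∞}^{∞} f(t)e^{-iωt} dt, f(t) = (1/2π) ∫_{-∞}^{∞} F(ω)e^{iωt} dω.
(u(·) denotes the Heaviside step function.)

F[g](ω) = \frac{54 i \omega}{\left(3 i \omega + 1\right)^{3}}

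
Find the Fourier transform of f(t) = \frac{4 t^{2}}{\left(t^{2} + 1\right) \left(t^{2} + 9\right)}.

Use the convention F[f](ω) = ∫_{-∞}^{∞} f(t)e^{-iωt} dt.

F(ω) = \frac{\pi \left(3 - e^{2 \left|{\omega}\right|}\right) e^{- 3 \left|{\omega}\right|}}{2}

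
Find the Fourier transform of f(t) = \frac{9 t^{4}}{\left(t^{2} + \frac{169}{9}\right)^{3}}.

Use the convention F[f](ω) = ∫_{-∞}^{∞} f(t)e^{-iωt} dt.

F(ω) = \frac{3 \pi \left(169 \omega^{2} - 195 \left|{\omega}\right| + 27\right) e^{- \frac{13 \left|{\omega}\right|}{3}}}{104}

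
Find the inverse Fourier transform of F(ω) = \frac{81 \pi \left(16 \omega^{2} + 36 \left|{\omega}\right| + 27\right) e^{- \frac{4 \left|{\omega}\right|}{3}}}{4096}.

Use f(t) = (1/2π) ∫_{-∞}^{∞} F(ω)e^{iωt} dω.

f(t) = \frac{6}{\left(t^{2} + \frac{16}{9}\right)^{3}}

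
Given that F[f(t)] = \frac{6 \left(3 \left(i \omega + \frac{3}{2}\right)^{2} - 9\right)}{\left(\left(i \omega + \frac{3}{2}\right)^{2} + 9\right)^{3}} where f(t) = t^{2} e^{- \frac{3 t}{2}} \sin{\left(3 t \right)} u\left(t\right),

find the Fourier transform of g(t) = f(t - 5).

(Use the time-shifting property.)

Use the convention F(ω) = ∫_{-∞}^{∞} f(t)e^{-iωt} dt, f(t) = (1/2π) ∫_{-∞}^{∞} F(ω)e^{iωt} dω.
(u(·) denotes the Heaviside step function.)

F[g](ω) = \frac{288 \left(\left(2 i \omega + 3\right)^{2} - 12\right) e^{- 5 i \omega}}{\left(\left(2 i \omega + 3\right)^{2} + 36\right)^{3}}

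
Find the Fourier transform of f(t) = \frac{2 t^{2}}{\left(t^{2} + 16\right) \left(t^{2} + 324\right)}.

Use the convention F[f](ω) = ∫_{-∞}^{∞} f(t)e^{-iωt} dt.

F(ω) = \frac{\pi \left(9 - 2 e^{14 \left|{\omega}\right|}\right) e^{- 18 \left|{\omega}\right|}}{77}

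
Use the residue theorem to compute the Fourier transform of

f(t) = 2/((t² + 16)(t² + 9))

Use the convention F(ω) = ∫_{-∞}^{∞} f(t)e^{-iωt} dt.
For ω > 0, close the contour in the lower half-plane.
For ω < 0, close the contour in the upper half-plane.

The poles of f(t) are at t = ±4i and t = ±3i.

Let g(z) = f(z)e^{-iωz}; for large |z| the factor e^{-iωz} decays in the lower half-plane when ω > 0 and in the upper half-plane when ω < 0.

Case ω > 0 (lower half-plane, clockwise contour ⇒ F(ω) = -2πi·ΣRes):
  Res_{z = - 4 i} g(z) = - \frac{i e^{- 4 \omega}}{28}
  Res_{z = - 3 i} g(z) = \frac{i e^{- 3 \omega}}{21}
  F(ω) = -2πi·ΣRes = \frac{\pi \left(4 e^{\omega} - 3\right) e^{- 4 \omega}}{42}

Case ω < 0 (upper half-plane, counterclockwise contour ⇒ F(ω) = +2πi·ΣRes):
  Res_{z = 4 i} g(z) = \frac{i e^{4 \omega}}{28}
  Res_{z = 3 i} g(z) = - \frac{i e^{3 \omega}}{21}
  F(ω) = 2πi·ΣRes = \frac{\pi \left(4 - 3 e^{\omega}\right) e^{3 \omega}}{42}

Both cases combine into a single formula in |ω|:

F(ω) = \frac{\pi \left(4 e^{\left|{\omega}\right|} - 3\right) e^{- 4 \left|{\omega}\right|}}{42}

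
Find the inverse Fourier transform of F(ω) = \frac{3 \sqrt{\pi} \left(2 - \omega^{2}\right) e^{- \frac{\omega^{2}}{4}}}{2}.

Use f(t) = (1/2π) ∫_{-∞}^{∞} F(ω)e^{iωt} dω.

f(t) = 6 t^{2} e^{- t^{2}}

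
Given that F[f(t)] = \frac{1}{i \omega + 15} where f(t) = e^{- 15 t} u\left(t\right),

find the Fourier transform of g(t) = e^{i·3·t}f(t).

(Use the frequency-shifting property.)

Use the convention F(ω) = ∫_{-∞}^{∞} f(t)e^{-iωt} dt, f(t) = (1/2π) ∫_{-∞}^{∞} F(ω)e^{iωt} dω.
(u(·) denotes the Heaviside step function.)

F[g](ω) = \frac{1}{i \left(\omega - 3\right) + 15}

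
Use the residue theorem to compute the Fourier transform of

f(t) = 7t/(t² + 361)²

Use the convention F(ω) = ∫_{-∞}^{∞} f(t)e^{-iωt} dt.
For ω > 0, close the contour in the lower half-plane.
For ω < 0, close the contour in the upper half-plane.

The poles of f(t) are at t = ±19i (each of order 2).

Let g(z) = f(z)e^{-iωz}; for large |z| the factor e^{-iωz} decays in the lower half-plane when ω > 0 and in the upper half-plane when ω < 0.

Case ω > 0 (lower half-plane, clockwise contour ⇒ F(ω) = -2πi·ΣRes):
  Res_{z = - 19 i} g(z) = \frac{7 \omega e^{- 19 \omega}}{76} (pole of order 2)
  F(ω) = -2πi·ΣRes = - \frac{7 i \pi \omega e^{- 19 \omega}}{38}

Case ω < 0 (upper half-plane, counterclockwise contour ⇒ F(ω) = +2πi·ΣRes):
  Res_{z = 19 i} g(z) = - \frac{7 \omega e^{19 \omega}}{76} (pole of order 2)
  F(ω) = 2πi·ΣRes = - \frac{7 i \pi \omega e^{19 \omega}}{38}

Both cases combine into a single formula in |ω|:

F(ω) = - \frac{7 i \pi \omega e^{- 19 \left|{\omega}\right|}}{38}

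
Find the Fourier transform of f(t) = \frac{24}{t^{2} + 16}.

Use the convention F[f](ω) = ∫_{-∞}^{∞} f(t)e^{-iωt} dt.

F(ω) = 6 \pi e^{- 4 \left|{\omega}\right|}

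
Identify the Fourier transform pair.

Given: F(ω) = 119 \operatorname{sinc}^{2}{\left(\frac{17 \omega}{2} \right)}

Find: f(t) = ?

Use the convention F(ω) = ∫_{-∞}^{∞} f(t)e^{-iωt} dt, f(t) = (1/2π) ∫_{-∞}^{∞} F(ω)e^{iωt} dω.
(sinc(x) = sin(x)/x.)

f(t) = 7 \left(\begin{cases} 1 - \frac{\left|{t}\right|}{17} & \text{for}\: \left|{t}\right| < 17 \\0 & \text{otherwise} \end{cases}\right)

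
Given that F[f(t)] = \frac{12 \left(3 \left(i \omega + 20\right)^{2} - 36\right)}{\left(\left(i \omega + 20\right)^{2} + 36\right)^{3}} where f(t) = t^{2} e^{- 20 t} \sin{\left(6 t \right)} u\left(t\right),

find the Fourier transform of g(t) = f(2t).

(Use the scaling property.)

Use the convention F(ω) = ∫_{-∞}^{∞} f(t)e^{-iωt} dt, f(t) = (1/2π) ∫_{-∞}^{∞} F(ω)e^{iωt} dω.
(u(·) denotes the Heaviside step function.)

F[g](ω) = \frac{288 \left(\left(i \omega + 40\right)^{2} - 48\right)}{\left(\left(i \omega + 40\right)^{2} + 144\right)^{3}}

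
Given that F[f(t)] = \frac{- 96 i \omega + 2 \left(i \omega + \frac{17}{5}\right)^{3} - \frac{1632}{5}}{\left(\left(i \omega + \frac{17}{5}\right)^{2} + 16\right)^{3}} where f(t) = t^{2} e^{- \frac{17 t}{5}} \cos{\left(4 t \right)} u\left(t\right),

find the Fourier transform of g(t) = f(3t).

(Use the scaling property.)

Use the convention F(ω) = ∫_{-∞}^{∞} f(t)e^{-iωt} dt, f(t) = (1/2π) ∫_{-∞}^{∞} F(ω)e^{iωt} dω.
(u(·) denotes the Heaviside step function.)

F[g](ω) = \frac{2250 \left(- 54000 i \omega + \left(5 i \omega + 51\right)^{3} - 550800\right)}{\left(\left(5 i \omega + 51\right)^{2} + 3600\right)^{3}}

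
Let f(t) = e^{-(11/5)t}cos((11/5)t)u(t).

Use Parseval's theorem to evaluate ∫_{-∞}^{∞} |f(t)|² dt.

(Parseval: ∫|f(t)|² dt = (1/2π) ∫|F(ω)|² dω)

∫|f(t)|² dt = \frac{15}{88}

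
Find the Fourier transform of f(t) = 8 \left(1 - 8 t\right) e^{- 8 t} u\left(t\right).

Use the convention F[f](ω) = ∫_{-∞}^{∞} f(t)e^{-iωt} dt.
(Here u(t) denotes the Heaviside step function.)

F(ω) = \frac{8 i \omega}{- \omega^{2} + 16 i \omega + 64}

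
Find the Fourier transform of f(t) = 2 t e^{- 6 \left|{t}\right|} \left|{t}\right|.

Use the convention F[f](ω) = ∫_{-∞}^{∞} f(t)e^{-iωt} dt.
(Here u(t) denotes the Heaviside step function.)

F(ω) = \frac{8 i \omega \left(\omega^{2} - 108\right)}{\left(\omega^{2} + 36\right)^{3}}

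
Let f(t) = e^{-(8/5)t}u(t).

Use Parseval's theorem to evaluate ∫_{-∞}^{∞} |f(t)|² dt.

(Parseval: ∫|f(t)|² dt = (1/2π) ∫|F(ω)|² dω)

∫|f(t)|² dt = \frac{5}{16}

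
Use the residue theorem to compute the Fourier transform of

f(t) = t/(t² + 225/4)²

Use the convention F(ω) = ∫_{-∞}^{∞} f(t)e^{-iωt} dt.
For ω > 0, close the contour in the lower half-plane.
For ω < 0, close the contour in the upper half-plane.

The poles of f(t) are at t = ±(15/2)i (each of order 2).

Let g(z) = f(z)e^{-iωz}; for large |z| the factor e^{-iωz} decays in the lower half-plane when ω > 0 and in the upper half-plane when ω < 0.

Case ω > 0 (lower half-plane, clockwise contour ⇒ F(ω) = -2πi·ΣRes):
  Res_{z = - \frac{15 i}{2}} g(z) = \frac{\omega e^{- \frac{15 \omega}{2}}}{30} (pole of order 2)
  F(ω) = -2πi·ΣRes = - \frac{i \pi \omega e^{- \frac{15 \omega}{2}}}{15}

Case ω < 0 (upper half-plane, counterclockwise contour ⇒ F(ω) = +2πi·ΣRes):
  Res_{z = \frac{15 i}{2}} g(z) = - \frac{\omega e^{\frac{15 \omega}{2}}}{30} (pole of order 2)
  F(ω) = 2πi·ΣRes = - \frac{i \pi \omega e^{\frac{15 \omega}{2}}}{15}

Both cases combine into a single formula in |ω|:

F(ω) = - \frac{i \pi \omega e^{- \frac{15 \left|{\omega}\right|}{2}}}{15}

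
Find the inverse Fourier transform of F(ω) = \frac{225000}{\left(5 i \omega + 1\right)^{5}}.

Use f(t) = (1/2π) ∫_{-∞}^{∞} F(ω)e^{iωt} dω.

f(t) = 3 t^{4} e^{- \frac{t}{5}} u\left(t\right)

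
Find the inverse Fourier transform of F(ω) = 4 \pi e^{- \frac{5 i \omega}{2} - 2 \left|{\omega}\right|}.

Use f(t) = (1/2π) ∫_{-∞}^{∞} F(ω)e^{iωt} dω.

f(t) = \frac{8}{\left(t - \frac{5}{2}\right)^{2} + 4}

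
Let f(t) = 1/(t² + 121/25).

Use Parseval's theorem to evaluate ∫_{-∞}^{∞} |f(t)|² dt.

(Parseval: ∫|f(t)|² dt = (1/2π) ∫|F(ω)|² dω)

∫|f(t)|² dt = \frac{125 \pi}{2662}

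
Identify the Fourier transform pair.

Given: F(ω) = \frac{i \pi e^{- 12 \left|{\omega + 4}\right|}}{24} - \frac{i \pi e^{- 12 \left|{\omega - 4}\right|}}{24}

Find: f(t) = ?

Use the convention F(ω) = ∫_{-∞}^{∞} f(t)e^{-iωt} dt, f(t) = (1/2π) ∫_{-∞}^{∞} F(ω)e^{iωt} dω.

f(t) = \frac{\sin{\left(4 t \right)}}{t^{2} + 144}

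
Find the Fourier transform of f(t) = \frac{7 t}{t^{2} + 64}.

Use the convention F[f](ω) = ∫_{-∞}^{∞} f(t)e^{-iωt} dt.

F(ω) = - 7 i \pi e^{- 8 \left|{\omega}\right|} \operatorname{sign}{\left(\omega \right)}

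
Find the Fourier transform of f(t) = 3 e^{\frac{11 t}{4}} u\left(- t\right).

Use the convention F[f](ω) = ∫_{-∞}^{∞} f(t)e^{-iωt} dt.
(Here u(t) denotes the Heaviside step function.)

F(ω) = - \frac{12}{4 i \omega - 11}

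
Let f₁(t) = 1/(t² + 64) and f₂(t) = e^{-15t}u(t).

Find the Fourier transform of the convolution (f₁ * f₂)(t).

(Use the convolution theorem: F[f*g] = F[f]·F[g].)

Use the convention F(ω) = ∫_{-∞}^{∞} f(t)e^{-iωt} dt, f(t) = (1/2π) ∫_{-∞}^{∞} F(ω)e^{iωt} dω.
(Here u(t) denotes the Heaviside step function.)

F[f₁*f₂](ω) = \frac{\pi e^{- 8 \left|{\omega}\right|}}{8 \left(i \omega + 15\right)}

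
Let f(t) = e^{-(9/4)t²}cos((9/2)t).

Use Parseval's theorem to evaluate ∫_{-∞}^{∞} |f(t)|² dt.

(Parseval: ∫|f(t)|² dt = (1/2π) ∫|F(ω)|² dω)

∫|f(t)|² dt = \frac{\sqrt{2} \sqrt{\pi} \left(1 + e^{\frac{9}{2}}\right)}{6 e^{\frac{9}{2}}}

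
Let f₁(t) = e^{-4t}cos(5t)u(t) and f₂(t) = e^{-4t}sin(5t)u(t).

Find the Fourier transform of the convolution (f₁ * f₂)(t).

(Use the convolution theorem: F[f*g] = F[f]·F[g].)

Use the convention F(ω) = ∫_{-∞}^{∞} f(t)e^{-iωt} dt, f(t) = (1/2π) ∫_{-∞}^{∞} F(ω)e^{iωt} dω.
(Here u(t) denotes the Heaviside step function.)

F[f₁*f₂](ω) = \frac{5 \left(i \omega + 4\right)}{\left(\left(i \omega + 4\right)^{2} + 25\right)^{2}}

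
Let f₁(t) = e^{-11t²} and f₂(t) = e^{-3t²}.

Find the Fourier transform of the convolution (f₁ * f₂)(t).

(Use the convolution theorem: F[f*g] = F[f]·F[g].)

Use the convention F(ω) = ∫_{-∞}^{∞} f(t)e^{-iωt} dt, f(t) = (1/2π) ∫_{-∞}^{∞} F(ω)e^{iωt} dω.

F[f₁*f₂](ω) = \frac{\sqrt{33} \pi e^{- \frac{7 \omega^{2}}{66}}}{33}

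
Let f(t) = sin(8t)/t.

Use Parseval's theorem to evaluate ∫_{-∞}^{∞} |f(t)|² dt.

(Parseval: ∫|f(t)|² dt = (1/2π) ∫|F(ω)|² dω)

∫|f(t)|² dt = 8 \pi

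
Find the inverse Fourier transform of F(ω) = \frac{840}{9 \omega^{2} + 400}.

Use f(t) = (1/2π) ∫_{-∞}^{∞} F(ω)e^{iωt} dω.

f(t) = 7 e^{- \frac{20 \left|{t}\right|}{3}}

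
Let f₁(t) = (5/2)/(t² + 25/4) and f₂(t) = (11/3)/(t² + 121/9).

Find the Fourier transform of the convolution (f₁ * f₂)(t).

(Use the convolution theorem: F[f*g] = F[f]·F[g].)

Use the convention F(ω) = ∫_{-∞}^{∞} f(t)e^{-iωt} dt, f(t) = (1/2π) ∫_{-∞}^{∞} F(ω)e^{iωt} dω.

F[f₁*f₂](ω) = \pi^{2} e^{- \frac{37 \left|{\omega}\right|}{6}}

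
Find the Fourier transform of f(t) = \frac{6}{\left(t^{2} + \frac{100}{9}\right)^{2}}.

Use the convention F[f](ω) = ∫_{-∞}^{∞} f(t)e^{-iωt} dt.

F(ω) = \frac{27 \pi \left(10 \left|{\omega}\right| + 3\right) e^{- \frac{10 \left|{\omega}\right|}{3}}}{1000}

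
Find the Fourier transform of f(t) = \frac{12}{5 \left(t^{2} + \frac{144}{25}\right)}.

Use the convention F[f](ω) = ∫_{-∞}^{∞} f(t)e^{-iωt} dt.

F(ω) = \pi e^{- \frac{12 \left|{\omega}\right|}{5}}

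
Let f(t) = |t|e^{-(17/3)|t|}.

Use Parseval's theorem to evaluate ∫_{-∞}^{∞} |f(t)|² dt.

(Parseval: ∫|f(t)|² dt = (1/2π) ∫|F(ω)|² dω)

∫|f(t)|² dt = \frac{27}{9826}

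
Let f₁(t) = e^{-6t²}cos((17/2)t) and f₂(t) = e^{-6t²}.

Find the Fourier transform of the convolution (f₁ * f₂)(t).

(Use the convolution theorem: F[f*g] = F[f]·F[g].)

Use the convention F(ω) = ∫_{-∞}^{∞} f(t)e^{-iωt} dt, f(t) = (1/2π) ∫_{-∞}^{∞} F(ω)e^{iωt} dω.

F[f₁*f₂](ω) = \frac{\pi \left(e^{\frac{17 \omega}{12}} + 1\right) e^{- \frac{\omega^{2}}{12} - \frac{17 \omega}{24} - \frac{289}{96}}}{12}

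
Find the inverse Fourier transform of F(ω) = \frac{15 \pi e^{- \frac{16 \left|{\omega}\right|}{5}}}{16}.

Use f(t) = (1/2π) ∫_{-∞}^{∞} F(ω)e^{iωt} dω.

f(t) = \frac{3}{t^{2} + \frac{256}{25}}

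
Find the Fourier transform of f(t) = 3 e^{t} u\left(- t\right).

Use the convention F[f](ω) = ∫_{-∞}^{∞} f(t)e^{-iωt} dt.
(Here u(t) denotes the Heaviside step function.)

F(ω) = \frac{3 i}{\omega + i}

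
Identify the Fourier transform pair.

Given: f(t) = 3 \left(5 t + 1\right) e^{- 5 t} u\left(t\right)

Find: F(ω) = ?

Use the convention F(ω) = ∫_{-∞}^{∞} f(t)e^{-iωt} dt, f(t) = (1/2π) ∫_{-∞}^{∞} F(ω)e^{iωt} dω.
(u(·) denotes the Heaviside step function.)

F(ω) = \frac{3 \left(- i \omega - 10\right)}{\omega^{2} - 10 i \omega - 25}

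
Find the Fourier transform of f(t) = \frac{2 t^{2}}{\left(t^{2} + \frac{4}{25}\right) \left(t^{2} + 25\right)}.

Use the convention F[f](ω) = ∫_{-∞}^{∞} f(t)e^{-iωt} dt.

F(ω) = \frac{250 \pi e^{- 5 \left|{\omega}\right|}}{621} - \frac{20 \pi e^{- \frac{2 \left|{\omega}\right|}{5}}}{621}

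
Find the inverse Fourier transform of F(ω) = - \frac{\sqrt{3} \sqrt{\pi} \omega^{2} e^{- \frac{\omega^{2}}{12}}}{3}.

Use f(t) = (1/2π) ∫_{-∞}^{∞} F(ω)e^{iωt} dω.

f(t) = 3 \left(12 t^{2} - 2\right) e^{- 3 t^{2}}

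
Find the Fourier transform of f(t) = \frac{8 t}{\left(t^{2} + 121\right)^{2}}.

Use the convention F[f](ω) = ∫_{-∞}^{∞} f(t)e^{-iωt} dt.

F(ω) = - \frac{4 i \pi \omega e^{- 11 \left|{\omega}\right|}}{11}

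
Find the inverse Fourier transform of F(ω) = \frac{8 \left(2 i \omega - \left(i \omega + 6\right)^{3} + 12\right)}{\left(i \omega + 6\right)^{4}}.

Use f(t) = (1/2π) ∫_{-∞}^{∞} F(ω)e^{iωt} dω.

f(t) = 8 \left(t^{2} - 1\right) e^{- 6 t} u\left(t\right)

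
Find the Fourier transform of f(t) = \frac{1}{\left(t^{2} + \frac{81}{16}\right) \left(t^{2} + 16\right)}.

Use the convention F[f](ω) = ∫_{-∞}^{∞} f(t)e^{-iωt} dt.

F(ω) = - \frac{4 \pi e^{- 4 \left|{\omega}\right|}}{175} + \frac{64 \pi e^{- \frac{9 \left|{\omega}\right|}{4}}}{1575}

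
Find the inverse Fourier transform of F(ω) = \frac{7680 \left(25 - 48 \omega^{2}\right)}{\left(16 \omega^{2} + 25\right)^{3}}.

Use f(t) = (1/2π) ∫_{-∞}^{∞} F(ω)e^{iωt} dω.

f(t) = 6 t^{2} e^{- \frac{5 \left|{t}\right|}{4}}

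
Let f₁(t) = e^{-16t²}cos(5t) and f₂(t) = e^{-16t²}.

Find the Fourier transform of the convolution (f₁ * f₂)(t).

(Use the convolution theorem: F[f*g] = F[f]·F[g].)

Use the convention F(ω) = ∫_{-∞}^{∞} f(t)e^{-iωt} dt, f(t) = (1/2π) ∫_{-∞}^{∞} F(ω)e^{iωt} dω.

F[f₁*f₂](ω) = \frac{\pi \left(e^{\frac{5 \omega}{16}} + 1\right) e^{- \frac{\omega^{2}}{32} - \frac{5 \omega}{32} - \frac{25}{64}}}{32}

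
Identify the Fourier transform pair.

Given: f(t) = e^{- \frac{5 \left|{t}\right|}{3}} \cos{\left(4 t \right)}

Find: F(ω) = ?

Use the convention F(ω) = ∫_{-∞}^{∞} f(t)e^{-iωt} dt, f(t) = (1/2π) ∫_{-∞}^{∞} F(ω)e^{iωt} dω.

F(ω) = \frac{30 \left(9 \omega^{2} + 169\right)}{81 \omega^{4} - 2142 \omega^{2} + 28561}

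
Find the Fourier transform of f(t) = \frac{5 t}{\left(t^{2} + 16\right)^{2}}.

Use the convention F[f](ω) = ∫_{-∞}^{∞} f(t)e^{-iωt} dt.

F(ω) = - \frac{5 i \pi \omega e^{- 4 \left|{\omega}\right|}}{8}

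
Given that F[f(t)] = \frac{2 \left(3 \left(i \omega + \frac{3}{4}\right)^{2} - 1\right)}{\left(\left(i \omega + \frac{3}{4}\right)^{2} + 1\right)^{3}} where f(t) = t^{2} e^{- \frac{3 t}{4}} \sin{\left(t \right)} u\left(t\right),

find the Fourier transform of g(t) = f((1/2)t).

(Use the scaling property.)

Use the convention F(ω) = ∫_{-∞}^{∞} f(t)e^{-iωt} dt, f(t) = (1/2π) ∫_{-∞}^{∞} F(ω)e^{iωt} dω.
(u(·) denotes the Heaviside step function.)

F[g](ω) = \frac{1024 \left(3 \left(8 i \omega + 3\right)^{2} - 16\right)}{\left(\left(8 i \omega + 3\right)^{2} + 16\right)^{3}}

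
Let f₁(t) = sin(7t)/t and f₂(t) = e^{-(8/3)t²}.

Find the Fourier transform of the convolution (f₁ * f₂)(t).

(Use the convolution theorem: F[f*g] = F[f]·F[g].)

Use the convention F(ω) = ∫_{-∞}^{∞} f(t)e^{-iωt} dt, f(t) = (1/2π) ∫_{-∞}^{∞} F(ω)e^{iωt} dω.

F[f₁*f₂](ω) = \begin{cases} \frac{\sqrt{6} \pi^{\frac{3}{2}} e^{- \frac{3 \omega^{2}}{32}}}{4} & \text{for}\: \omega > -7 \wedge \omega < 7 \\0 & \text{otherwise} \end{cases}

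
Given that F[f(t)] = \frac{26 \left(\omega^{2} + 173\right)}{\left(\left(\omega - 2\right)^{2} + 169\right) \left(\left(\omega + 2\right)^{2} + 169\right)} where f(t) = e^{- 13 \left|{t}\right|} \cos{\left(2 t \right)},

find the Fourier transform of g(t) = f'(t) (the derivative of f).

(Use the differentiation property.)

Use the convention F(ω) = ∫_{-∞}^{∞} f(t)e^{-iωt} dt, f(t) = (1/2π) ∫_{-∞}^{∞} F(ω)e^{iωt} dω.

F[g](ω) = \frac{26 i \omega \left(\omega^{2} + 173\right)}{\omega^{4} + 330 \omega^{2} + 29929}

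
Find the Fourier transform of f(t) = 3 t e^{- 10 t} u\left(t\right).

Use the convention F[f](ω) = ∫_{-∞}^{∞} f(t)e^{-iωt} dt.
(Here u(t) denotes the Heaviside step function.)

F(ω) = \frac{3}{\left(i \omega + 10\right)^{2}}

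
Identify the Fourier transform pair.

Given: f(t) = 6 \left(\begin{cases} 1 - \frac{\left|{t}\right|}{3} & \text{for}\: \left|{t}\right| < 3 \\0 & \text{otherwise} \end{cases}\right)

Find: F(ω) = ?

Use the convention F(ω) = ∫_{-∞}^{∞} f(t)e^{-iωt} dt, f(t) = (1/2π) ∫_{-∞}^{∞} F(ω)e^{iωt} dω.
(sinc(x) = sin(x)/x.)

F(ω) = 18 \operatorname{sinc}^{2}{\left(\frac{3 \omega}{2} \right)}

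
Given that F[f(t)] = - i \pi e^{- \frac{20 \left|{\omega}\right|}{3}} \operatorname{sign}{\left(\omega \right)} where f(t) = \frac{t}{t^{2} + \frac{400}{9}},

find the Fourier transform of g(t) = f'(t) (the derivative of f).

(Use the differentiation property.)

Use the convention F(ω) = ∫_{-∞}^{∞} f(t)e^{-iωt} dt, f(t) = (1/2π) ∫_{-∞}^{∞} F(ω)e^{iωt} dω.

F[g](ω) = \pi \omega e^{- \frac{20 \left|{\omega}\right|}{3}} \operatorname{sign}{\left(\omega \right)}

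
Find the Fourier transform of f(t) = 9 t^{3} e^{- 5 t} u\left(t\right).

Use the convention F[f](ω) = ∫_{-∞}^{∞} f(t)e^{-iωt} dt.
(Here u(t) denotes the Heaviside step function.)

F(ω) = \frac{54}{\left(i \omega + 5\right)^{4}}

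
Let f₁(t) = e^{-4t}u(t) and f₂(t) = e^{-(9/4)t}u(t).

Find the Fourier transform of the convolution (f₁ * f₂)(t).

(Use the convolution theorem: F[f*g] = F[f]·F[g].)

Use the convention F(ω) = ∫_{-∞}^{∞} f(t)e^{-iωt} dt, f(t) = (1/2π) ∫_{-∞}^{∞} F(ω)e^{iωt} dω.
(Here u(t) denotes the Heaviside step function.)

F[f₁*f₂](ω) = \frac{4}{\left(i \omega + 4\right) \left(4 i \omega + 9\right)}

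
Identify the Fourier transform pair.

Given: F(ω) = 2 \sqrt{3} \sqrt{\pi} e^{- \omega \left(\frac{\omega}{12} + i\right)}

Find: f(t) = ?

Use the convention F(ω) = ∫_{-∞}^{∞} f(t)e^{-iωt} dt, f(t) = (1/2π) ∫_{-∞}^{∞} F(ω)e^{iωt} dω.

f(t) = 6 e^{- 3 \left(t - 1\right)^{2}}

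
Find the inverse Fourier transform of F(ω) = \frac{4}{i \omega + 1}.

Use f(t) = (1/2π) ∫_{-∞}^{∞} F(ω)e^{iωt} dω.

f(t) = 4 e^{- t} u\left(t\right)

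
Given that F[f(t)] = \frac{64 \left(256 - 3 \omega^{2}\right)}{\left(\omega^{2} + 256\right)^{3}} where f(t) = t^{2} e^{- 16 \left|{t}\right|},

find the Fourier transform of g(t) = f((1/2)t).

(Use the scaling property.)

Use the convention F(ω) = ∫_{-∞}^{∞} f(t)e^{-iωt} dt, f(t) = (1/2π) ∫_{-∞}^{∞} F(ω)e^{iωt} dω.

F[g](ω) = \frac{8 \left(64 - 3 \omega^{2}\right)}{\left(\omega^{2} + 64\right)^{3}}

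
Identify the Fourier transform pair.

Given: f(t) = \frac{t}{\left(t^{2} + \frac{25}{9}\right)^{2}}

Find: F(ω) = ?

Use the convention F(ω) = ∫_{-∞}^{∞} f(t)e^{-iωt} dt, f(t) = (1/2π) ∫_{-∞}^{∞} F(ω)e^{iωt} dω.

F(ω) = - \frac{3 i \pi \omega e^{- \frac{5 \left|{\omega}\right|}{3}}}{10}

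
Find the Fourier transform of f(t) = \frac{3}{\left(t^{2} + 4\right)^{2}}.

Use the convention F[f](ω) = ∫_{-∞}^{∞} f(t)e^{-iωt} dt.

F(ω) = \frac{3 \pi \left(2 \left|{\omega}\right| + 1\right) e^{- 2 \left|{\omega}\right|}}{16}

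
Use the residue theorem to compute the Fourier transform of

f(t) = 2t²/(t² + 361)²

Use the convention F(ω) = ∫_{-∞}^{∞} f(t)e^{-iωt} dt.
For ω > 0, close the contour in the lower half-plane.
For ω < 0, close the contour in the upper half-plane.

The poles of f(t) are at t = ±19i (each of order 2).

Let g(z) = f(z)e^{-iωz}; for large |z| the factor e^{-iωz} decays in the lower half-plane when ω > 0 and in the upper half-plane when ω < 0.

Case ω > 0 (lower half-plane, clockwise contour ⇒ F(ω) = -2πi·ΣRes):
  Res_{z = - 19 i} g(z) = \frac{i \left(1 - 19 \omega\right) e^{- 19 \omega}}{38} (pole of order 2)
  F(ω) = -2πi·ΣRes = \frac{\pi \left(1 - 19 \omega\right) e^{- 19 \omega}}{19}

Case ω < 0 (upper half-plane, counterclockwise contour ⇒ F(ω) = +2πi·ΣRes):
  Res_{z = 19 i} g(z) = \frac{i \left(- 19 \omega - 1\right) e^{19 \omega}}{38} (pole of order 2)
  F(ω) = 2πi·ΣRes = \frac{\pi \left(19 \omega + 1\right) e^{19 \omega}}{19}

Both cases combine into a single formula in |ω|:

F(ω) = \frac{\pi \left(1 - 19 \left|{\omega}\right|\right) e^{- 19 \left|{\omega}\right|}}{19}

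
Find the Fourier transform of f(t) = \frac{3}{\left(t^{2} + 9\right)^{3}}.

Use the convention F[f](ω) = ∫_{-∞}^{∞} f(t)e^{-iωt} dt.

F(ω) = \frac{\pi \left(3 \omega^{2} + 3 \left|{\omega}\right| + 1\right) e^{- 3 \left|{\omega}\right|}}{216}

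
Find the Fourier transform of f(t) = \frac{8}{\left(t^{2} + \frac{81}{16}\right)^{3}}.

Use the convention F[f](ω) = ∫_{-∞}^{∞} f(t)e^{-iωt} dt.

F(ω) = \frac{64 \pi \left(27 \omega^{2} + 36 \left|{\omega}\right| + 16\right) e^{- \frac{9 \left|{\omega}\right|}{4}}}{19683}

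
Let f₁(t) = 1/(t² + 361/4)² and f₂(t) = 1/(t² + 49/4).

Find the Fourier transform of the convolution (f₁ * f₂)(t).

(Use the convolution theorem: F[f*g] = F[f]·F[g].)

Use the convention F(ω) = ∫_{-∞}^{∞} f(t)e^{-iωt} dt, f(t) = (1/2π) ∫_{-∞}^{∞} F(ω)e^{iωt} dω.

F[f₁*f₂](ω) = \frac{4 \pi^{2} \left(19 \left|{\omega}\right| + 2\right) e^{- 13 \left|{\omega}\right|}}{48013}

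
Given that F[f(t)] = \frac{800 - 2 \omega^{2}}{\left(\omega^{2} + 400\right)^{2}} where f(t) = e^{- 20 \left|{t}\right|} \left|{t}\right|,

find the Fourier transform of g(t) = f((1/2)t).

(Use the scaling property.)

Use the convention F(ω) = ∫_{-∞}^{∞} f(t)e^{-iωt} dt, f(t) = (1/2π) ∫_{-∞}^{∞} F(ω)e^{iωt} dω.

F[g](ω) = \frac{100 - \omega^{2}}{\left(\omega^{2} + 100\right)^{2}}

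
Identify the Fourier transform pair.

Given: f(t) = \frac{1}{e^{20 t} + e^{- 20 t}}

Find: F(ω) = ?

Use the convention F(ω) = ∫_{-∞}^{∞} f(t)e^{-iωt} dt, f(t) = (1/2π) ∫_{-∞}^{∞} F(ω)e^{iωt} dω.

F(ω) = \frac{\pi}{40 \cosh{\left(\frac{\pi \omega}{40} \right)}}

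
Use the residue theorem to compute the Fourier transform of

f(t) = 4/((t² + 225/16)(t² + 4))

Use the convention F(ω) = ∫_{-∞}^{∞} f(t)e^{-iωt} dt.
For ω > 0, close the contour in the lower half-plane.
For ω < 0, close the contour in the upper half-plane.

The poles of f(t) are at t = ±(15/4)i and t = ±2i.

Let g(z) = f(z)e^{-iωz}; for large |z| the factor e^{-iωz} decays in the lower half-plane when ω > 0 and in the upper half-plane when ω < 0.

Case ω > 0 (lower half-plane, clockwise contour ⇒ F(ω) = -2πi·ΣRes):
  Res_{z = - \frac{15 i}{4}} g(z) = - \frac{128 i e^{- \frac{15 \omega}{4}}}{2415}
  Res_{z = - 2 i} g(z) = \frac{16 i e^{- 2 \omega}}{161}
  F(ω) = -2πi·ΣRes = \frac{32 \pi e^{- 2 \omega}}{161} - \frac{256 \pi e^{- \frac{15 \omega}{4}}}{2415}

Case ω < 0 (upper half-plane, counterclockwise contour ⇒ F(ω) = +2πi·ΣRes):
  Res_{z = \frac{15 i}{4}} g(z) = \frac{128 i e^{\frac{15 \omega}{4}}}{2415}
  Res_{z = 2 i} g(z) = - \frac{16 i e^{2 \omega}}{161}
  F(ω) = 2πi·ΣRes = \frac{32 \pi \left(- 8 e^{\frac{15 \omega}{4}} + 15 e^{2 \omega}\right)}{2415}

Both cases combine into a single formula in |ω|:

F(ω) = \frac{32 \pi e^{- 2 \left|{\omega}\right|}}{161} - \frac{256 \pi e^{- \frac{15 \left|{\omega}\right|}{4}}}{2415}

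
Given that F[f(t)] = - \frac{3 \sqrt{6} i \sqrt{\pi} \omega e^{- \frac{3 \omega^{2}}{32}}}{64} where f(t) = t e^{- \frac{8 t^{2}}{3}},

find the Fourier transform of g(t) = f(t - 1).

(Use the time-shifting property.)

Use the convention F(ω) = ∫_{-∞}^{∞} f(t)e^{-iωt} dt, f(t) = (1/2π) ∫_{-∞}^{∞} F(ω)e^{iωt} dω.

F[g](ω) = - \frac{3 \sqrt{6} i \sqrt{\pi} \omega e^{- \omega \left(\frac{3 \omega}{32} + i\right)}}{64}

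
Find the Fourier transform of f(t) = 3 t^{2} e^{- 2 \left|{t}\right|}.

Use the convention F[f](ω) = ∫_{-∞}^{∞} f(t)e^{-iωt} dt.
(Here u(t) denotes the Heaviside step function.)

F(ω) = \frac{24 \left(4 - 3 \omega^{2}\right)}{\left(\omega^{2} + 4\right)^{3}}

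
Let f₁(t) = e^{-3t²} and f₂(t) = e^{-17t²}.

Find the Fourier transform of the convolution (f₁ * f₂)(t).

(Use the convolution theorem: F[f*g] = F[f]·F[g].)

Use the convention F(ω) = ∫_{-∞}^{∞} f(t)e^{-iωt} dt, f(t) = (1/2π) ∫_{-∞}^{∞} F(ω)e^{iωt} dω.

F[f₁*f₂](ω) = \frac{\sqrt{51} \pi e^{- \frac{5 \omega^{2}}{51}}}{51}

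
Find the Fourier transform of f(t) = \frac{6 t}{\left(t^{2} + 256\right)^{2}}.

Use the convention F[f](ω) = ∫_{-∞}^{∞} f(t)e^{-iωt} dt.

F(ω) = - \frac{3 i \pi \omega e^{- 16 \left|{\omega}\right|}}{16}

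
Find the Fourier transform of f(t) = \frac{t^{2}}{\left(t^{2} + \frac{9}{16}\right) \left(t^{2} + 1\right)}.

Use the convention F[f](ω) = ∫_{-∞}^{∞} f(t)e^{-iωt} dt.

F(ω) = \frac{16 \pi e^{- \left|{\omega}\right|}}{7} - \frac{12 \pi e^{- \frac{3 \left|{\omega}\right|}{4}}}{7}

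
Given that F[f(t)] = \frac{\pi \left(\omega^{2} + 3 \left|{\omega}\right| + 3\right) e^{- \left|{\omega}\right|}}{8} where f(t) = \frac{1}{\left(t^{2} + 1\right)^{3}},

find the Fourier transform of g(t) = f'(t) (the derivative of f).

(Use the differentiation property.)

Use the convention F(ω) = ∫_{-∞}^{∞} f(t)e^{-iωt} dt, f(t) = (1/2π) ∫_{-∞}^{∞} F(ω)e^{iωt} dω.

F[g](ω) = \frac{i \pi \omega \left(\omega^{2} + 3 \left|{\omega}\right| + 3\right) e^{- \left|{\omega}\right|}}{8}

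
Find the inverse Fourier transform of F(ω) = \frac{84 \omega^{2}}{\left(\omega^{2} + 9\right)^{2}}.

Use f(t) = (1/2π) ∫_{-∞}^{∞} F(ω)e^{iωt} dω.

f(t) = 7 \left(1 - 3 \left|{t}\right|\right) e^{- 3 \left|{t}\right|}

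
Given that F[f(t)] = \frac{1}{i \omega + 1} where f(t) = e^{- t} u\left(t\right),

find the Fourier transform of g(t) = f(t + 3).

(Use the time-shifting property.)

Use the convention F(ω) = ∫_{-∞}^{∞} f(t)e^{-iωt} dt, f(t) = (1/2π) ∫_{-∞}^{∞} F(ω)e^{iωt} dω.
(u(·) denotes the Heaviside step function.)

F[g](ω) = \frac{e^{3 i \omega}}{i \omega + 1}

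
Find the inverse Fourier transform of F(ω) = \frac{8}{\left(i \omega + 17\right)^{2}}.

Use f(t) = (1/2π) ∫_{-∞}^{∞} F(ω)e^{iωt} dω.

f(t) = 8 t e^{- 17 t} u\left(t\right)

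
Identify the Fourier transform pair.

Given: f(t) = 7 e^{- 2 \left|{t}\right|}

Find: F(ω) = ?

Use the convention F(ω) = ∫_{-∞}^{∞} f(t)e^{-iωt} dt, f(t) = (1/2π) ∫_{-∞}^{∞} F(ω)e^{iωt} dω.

F(ω) = \frac{28}{\omega^{2} + 4}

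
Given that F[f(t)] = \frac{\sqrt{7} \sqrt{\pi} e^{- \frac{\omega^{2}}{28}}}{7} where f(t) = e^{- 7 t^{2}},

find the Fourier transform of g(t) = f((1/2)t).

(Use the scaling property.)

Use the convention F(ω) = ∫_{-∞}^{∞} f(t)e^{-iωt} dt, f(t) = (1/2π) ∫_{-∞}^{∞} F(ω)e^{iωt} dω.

F[g](ω) = \frac{2 \sqrt{7} \sqrt{\pi} e^{- \frac{\omega^{2}}{7}}}{7}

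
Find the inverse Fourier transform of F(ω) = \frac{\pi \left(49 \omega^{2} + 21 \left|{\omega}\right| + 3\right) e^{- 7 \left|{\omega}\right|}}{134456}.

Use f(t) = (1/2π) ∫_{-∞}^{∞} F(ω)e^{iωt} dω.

f(t) = \frac{1}{\left(t^{2} + 49\right)^{3}}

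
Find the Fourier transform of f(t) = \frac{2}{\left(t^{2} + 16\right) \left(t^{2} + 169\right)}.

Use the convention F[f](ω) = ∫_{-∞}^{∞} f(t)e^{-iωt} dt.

F(ω) = \frac{\pi \left(13 e^{9 \left|{\omega}\right|} - 4\right) e^{- 13 \left|{\omega}\right|}}{3978}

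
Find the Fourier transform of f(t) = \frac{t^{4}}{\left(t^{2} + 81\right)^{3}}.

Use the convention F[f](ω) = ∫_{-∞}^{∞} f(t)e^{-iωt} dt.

F(ω) = \frac{\pi \left(27 \omega^{2} - 15 \left|{\omega}\right| + 1\right) e^{- 9 \left|{\omega}\right|}}{24}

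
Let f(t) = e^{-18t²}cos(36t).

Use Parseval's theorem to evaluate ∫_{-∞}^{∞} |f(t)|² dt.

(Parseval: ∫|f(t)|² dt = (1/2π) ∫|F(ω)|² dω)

∫|f(t)|² dt = \frac{\sqrt{\pi} \left(1 + e^{36}\right)}{12 e^{36}}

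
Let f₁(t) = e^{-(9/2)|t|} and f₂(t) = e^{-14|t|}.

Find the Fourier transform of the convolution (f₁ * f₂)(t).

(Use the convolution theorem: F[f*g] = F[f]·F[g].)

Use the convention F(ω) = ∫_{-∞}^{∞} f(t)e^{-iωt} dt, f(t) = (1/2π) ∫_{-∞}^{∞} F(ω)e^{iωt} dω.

F[f₁*f₂](ω) = \frac{1008}{\left(\omega^{2} + 196\right) \left(4 \omega^{2} + 81\right)}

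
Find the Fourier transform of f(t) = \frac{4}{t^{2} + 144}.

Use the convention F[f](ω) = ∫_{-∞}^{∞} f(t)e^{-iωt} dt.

F(ω) = \frac{\pi e^{- 12 \left|{\omega}\right|}}{3}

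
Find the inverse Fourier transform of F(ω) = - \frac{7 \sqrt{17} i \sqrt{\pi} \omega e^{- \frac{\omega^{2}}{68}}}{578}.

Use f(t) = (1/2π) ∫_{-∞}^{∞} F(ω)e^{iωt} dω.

f(t) = 7 t e^{- 17 t^{2}}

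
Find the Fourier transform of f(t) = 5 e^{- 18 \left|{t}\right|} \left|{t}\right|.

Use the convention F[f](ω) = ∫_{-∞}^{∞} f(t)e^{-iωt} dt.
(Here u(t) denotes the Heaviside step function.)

F(ω) = \frac{10 \left(324 - \omega^{2}\right)}{\left(\omega^{2} + 324\right)^{2}}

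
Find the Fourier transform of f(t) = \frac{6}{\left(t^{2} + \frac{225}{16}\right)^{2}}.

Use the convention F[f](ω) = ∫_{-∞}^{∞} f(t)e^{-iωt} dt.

F(ω) = \frac{16 \pi \left(15 \left|{\omega}\right| + 4\right) e^{- \frac{15 \left|{\omega}\right|}{4}}}{1125}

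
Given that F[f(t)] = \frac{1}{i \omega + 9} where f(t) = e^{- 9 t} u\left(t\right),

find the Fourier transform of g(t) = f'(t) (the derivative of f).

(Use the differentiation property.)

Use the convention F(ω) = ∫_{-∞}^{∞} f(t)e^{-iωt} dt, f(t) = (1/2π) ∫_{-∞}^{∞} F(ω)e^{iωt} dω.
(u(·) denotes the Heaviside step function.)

F[g](ω) = \frac{\omega}{\omega - 9 i}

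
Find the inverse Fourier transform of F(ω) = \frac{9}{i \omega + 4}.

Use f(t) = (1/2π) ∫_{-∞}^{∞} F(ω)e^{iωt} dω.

f(t) = 9 e^{- 4 t} u\left(t\right)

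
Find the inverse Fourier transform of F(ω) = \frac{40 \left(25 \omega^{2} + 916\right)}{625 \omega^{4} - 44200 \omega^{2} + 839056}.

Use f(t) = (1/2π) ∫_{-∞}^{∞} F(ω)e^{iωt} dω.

f(t) = e^{- \frac{4 \left|{t}\right|}{5}} \cos{\left(6 \left|{t}\right| \right)}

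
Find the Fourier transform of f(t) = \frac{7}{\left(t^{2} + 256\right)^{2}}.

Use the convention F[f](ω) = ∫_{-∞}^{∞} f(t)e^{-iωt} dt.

F(ω) = \frac{7 \pi \left(16 \left|{\omega}\right| + 1\right) e^{- 16 \left|{\omega}\right|}}{8192}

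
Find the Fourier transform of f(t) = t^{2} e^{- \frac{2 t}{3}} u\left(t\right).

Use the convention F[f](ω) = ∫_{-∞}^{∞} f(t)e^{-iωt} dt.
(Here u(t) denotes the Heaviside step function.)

F(ω) = \frac{54}{\left(3 i \omega + 2\right)^{3}}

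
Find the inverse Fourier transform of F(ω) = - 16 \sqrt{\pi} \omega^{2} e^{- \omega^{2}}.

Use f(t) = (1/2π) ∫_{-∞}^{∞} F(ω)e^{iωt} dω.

f(t) = 2 \left(t^{2} - 2\right) e^{- \frac{t^{2}}{4}}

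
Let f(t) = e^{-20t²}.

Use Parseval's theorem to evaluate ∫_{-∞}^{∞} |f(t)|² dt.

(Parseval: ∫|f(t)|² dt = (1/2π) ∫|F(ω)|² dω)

∫|f(t)|² dt = \frac{\sqrt{10} \sqrt{\pi}}{20}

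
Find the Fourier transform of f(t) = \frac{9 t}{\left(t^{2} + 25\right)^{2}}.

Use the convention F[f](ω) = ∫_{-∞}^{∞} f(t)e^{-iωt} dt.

F(ω) = - \frac{9 i \pi \omega e^{- 5 \left|{\omega}\right|}}{10}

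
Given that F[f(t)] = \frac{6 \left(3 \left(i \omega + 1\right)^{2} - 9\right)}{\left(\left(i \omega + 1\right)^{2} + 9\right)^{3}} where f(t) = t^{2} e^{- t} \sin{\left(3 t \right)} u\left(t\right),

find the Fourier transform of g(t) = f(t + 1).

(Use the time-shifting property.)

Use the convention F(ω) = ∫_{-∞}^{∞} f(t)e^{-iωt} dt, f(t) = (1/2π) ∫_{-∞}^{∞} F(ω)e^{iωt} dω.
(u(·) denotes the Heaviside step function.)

F[g](ω) = \frac{18 \left(\left(i \omega + 1\right)^{2} - 3\right) e^{i \omega}}{\left(\left(i \omega + 1\right)^{2} + 9\right)^{3}}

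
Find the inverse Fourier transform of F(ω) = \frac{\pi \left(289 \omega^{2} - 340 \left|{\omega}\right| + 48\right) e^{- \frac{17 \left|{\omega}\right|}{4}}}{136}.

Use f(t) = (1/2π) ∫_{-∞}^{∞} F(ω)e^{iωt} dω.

f(t) = \frac{4 t^{4}}{\left(t^{2} + \frac{289}{16}\right)^{3}}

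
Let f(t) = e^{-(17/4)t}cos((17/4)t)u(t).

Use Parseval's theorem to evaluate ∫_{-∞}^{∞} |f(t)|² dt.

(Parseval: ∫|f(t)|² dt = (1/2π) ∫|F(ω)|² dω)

∫|f(t)|² dt = \frac{3}{34}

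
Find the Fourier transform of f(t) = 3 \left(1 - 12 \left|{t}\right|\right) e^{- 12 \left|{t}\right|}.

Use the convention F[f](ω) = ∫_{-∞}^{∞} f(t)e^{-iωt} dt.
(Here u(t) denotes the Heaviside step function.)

F(ω) = \frac{144 \omega^{2}}{\left(\omega^{2} + 144\right)^{2}}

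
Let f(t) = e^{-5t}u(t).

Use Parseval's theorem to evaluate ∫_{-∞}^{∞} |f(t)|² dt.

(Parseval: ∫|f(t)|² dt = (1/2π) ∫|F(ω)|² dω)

∫|f(t)|² dt = \frac{1}{10}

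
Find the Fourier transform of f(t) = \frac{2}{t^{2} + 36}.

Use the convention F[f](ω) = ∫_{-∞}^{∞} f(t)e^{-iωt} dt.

F(ω) = \frac{\pi e^{- 6 \left|{\omega}\right|}}{3}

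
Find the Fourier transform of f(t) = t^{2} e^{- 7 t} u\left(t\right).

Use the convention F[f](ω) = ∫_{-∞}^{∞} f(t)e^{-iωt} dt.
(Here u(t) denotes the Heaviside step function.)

F(ω) = \frac{2}{\left(i \omega + 7\right)^{3}}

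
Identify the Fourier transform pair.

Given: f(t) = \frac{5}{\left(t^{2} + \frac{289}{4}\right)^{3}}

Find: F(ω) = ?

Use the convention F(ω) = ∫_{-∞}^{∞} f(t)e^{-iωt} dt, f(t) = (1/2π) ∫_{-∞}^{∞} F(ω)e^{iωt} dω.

F(ω) = \frac{5 \pi \left(289 \omega^{2} + 102 \left|{\omega}\right| + 12\right) e^{- \frac{17 \left|{\omega}\right|}{2}}}{1419857}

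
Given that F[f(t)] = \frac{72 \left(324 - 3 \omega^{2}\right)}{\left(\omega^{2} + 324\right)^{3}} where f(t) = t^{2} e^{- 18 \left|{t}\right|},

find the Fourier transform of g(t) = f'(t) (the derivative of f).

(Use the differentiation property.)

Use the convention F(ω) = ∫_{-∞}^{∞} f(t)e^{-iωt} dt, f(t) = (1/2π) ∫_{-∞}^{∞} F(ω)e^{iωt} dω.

F[g](ω) = - \frac{216 i \omega \left(\omega^{2} - 108\right)}{\left(\omega^{2} + 324\right)^{3}}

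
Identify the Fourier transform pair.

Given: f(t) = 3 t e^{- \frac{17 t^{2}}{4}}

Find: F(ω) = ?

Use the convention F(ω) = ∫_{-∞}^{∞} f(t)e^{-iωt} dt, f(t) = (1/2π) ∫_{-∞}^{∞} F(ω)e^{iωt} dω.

F(ω) = - \frac{12 \sqrt{17} i \sqrt{\pi} \omega e^{- \frac{\omega^{2}}{17}}}{289}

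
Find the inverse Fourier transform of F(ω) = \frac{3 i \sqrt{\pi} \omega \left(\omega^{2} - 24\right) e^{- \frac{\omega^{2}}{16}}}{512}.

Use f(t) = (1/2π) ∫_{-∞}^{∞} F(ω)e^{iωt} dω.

f(t) = 6 t^{3} e^{- 4 t^{2}}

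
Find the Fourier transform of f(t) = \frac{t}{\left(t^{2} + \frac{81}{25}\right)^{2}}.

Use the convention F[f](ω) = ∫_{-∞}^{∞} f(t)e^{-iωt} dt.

F(ω) = - \frac{5 i \pi \omega e^{- \frac{9 \left|{\omega}\right|}{5}}}{18}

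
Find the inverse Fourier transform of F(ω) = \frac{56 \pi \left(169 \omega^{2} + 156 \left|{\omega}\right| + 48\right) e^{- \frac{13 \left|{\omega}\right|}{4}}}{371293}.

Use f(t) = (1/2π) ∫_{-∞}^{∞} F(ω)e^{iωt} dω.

f(t) = \frac{7}{\left(t^{2} + \frac{169}{16}\right)^{3}}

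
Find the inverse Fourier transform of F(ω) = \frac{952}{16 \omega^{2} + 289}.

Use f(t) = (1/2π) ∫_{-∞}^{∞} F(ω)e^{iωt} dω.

f(t) = 7 e^{- \frac{17 \left|{t}\right|}{4}}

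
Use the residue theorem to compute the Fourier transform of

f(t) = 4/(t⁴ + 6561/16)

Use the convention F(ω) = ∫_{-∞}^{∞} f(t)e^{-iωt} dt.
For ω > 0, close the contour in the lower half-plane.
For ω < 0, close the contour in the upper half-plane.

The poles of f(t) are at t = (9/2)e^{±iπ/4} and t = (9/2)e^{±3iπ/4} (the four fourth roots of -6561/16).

Let g(z) = f(z)e^{-iωz}; for large |z| the factor e^{-iωz} decays in the lower half-plane when ω > 0 and in the upper half-plane when ω < 0.

Case ω > 0 (lower half-plane, clockwise contour ⇒ F(ω) = -2πi·ΣRes):
  Res_{z = - \frac{9 \sqrt{2}}{4} - \frac{9 \sqrt{2} i}{4}} g(z) = \frac{4 \sqrt{2} \left(1 + i\right) e^{\frac{9 \sqrt{2} \omega \left(-1 + i\right)}{4}}}{729}
  Res_{z = \frac{9 \sqrt{2}}{4} - \frac{9 \sqrt{2} i}{4}} g(z) = \frac{4 \sqrt{2} \left(-1 + i\right) e^{- \frac{9 \sqrt{2} \omega \left(1 + i\right)}{4}}}{729}
  F(ω) = -2πi·ΣRes = \frac{8 \sqrt{2} \pi \left(\left(1 - i\right) e^{\frac{9 \sqrt{2} i \omega}{2}} + 1 + i\right) e^{- \frac{9 \sqrt{2} \omega \left(1 + i\right)}{4}}}{729} = \frac{32 \pi e^{- \frac{9 \sqrt{2} \omega}{4}} \sin{\left(\frac{9 \sqrt{2} \omega}{4} + \frac{\pi}{4} \right)}}{729}

Case ω < 0 (upper half-plane, counterclockwise contour ⇒ F(ω) = +2πi·ΣRes):
  Res_{z = \frac{9 \sqrt{2}}{4} + \frac{9 \sqrt{2} i}{4}} g(z) = - \frac{4 \sqrt{2} \left(1 + i\right) e^{\frac{9 \sqrt{2} \omega \left(1 - i\right)}{4}}}{729}
  Res_{z = - \frac{9 \sqrt{2}}{4} + \frac{9 \sqrt{2} i}{4}} g(z) = \frac{4 \sqrt{2} \left(1 - i\right) e^{\frac{9 \sqrt{2} \omega \left(1 + i\right)}{4}}}{729}
  F(ω) = 2πi·ΣRes = - \frac{8 \sqrt{2} i \pi \left(\left(1 + i\right) e^{\frac{9 \sqrt{2} \omega \left(1 - i\right)}{4}} - \left(1 - i\right) e^{\frac{9 \sqrt{2} \omega \left(1 + i\right)}{4}}\right)}{729} = \frac{32 \pi e^{\frac{9 \sqrt{2} \omega}{4}} \cos{\left(\frac{9 \sqrt{2} \omega}{4} + \frac{\pi}{4} \right)}}{729}

Both cases combine into a single formula in |ω|:

F(ω) = \frac{32 \pi e^{- \frac{9 \sqrt{2} \left|{\omega}\right|}{4}} \sin{\left(\frac{9 \sqrt{2} \left|{\omega}\right|}{4} + \frac{\pi}{4} \right)}}{729}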